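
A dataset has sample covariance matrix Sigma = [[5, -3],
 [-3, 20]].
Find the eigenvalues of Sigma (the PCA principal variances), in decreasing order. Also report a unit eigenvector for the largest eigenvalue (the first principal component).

Step 1 — characteristic polynomial of 2×2 Sigma:
  det(Sigma - λI) = λ² - trace · λ + det = 0.
  trace = 5 + 20 = 25, det = 5·20 - (-3)² = 91.
Step 2 — discriminant:
  Δ = trace² - 4·det = 625 - 364 = 261.
Step 3 — eigenvalues:
  λ = (trace ± √Δ)/2 = (25 ± 16.1555)/2,
  λ_1 = 20.5777,  λ_2 = 4.4223.

Step 4 — unit eigenvector for λ_1: solve (Sigma - λ_1 I)v = 0. First row:
  (5 - 20.5777)·v_x + (-3)·v_y = 0, i.e. (-15.5777)·v_x + (-3)·v_y = 0,
  so v ∝ (b, λ_1 - a) = (-3, 15.5777); multiply by -1 so the first entry is positive: u = (3, -15.5777).
  ||u|| = √((3)² + (-15.5777)²) = √(251.6662) ≈ 15.864,
  v_1 = u/||u|| ≈ (0.1891, -0.982) (||v_1|| = 1).

λ_1 = 20.5777,  λ_2 = 4.4223;  v_1 ≈ (0.1891, -0.982)


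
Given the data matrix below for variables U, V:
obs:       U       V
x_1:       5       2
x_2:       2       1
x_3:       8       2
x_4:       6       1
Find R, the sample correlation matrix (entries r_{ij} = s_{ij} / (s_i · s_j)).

Step 1 — column means:
  mean(U) = (5 + 2 + 8 + 6) / 4 = 21/4 = 5.25
  mean(V) = (2 + 1 + 2 + 1) / 4 = 6/4 = 1.5

Step 2 — sample variances and covariances s[i,j] = (1/(n-1)) · Σ_k (x_{k,i} - mean_i) · (x_{k,j} - mean_j), with n-1 = 3:
  s[U,U] = ((-0.25)·(-0.25) + (-3.25)·(-3.25) + (2.75)·(2.75) + (0.75)·(0.75)) / 3 = 18.75/3 = 6.25
  s[U,V] = ((-0.25)·(0.5) + (-3.25)·(-0.5) + (2.75)·(0.5) + (0.75)·(-0.5)) / 3 = 2.5/3 = 0.8333
  s[V,V] = ((0.5)·(0.5) + (-0.5)·(-0.5) + (0.5)·(0.5) + (-0.5)·(-0.5)) / 3 = 1/3 = 0.3333
  Sample standard deviations s_i = √(s[i,i]):
  s(U) = √(6.25) = 2.5
  s(V) = √(0.3333) = 0.5774

Step 3 — r_{ij} = s_{ij} / (s_i · s_j):
  r[U,U] = 1 (diagonal).
  r[U,V] = 0.8333 / (2.5 · 0.5774) = 0.8333 / 1.4434 = 0.5774
  r[V,V] = 1 (diagonal).

R is symmetric with unit diagonal. Assembling:

R = [[1, 0.5774],
 [0.5774, 1]]


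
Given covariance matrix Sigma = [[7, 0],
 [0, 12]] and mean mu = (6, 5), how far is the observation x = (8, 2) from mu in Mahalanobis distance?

Step 1 — centre the observation: (x - mu) = (2, -3).

Step 2 — invert Sigma. det(Sigma) = 7·12 - (0)² = 84.
  Sigma^{-1} = (1/det) · [[d, -b], [-b, a]] = [[0.1429, 0],
 [0, 0.0833]].

Step 3 — form the quadratic (x - mu)^T · Sigma^{-1} · (x - mu):
  Sigma^{-1} · (x - mu) = (0.2857, -0.25).
  (x - mu)^T · [Sigma^{-1} · (x - mu)] = (2)·(0.2857) + (-3)·(-0.25) = 1.3214.

Step 4 — take square root: d = √(1.3214) ≈ 1.1495.

d(x, mu) = √(1.3214) ≈ 1.1495


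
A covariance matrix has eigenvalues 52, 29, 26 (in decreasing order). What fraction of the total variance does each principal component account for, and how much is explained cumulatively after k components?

Step 1 — total variance = trace(Sigma) = Σ λ_i = 52 + 29 + 26 = 107.

Step 2 — fraction explained by component i = λ_i / Σ λ:
  PC1: 52/107 = 0.486
  PC2: 29/107 = 0.271
  PC3: 26/107 = 0.243

Step 3 — cumulative fraction after k components = (λ_1 + ... + λ_k) / Σ λ:
  k = 1: 52/107 = 0.486
  k = 2: (52 + 29)/107 = 81/107 = 0.757
  k = 3: (52 + 29 + 26)/107 = 107/107 = 1

Summary (fraction, with percent):

explained: PC1 0.486 (48.6%), PC2 0.271 (27.1%), PC3 0.243 (24.3%);  cumulative: 0.486, 0.757, 1


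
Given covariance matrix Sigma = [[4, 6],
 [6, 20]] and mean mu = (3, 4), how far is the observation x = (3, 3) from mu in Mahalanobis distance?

Step 1 — centre the observation: (x - mu) = (0, -1).

Step 2 — invert Sigma. det(Sigma) = 4·20 - (6)² = 44.
  Sigma^{-1} = (1/det) · [[d, -b], [-b, a]] = [[0.4545, -0.1364],
 [-0.1364, 0.0909]].

Step 3 — form the quadratic (x - mu)^T · Sigma^{-1} · (x - mu):
  Sigma^{-1} · (x - mu) = (0.1364, -0.0909).
  (x - mu)^T · [Sigma^{-1} · (x - mu)] = (0)·(0.1364) + (-1)·(-0.0909) = 0.0909.

Step 4 — take square root: d = √(0.0909) ≈ 0.3015.

d(x, mu) = √(0.0909) ≈ 0.3015


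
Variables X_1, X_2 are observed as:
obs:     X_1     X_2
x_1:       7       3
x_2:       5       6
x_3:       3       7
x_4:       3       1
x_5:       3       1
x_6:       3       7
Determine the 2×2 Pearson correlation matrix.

Step 1 — column means:
  mean(X_1) = (7 + 5 + 3 + 3 + 3 + 3) / 6 = 24/6 = 4
  mean(X_2) = (3 + 6 + 7 + 1 + 1 + 7) / 6 = 25/6 = 4.1667

Step 2 — sample variances and covariances s[i,j] = (1/(n-1)) · Σ_k (x_{k,i} - mean_i) · (x_{k,j} - mean_j), with n-1 = 5:
  s[X_1,X_1] = ((3)·(3) + (1)·(1) + (-1)·(-1) + (-1)·(-1) + (-1)·(-1) + (-1)·(-1)) / 5 = 14/5 = 2.8
  s[X_1,X_2] = ((3)·(-1.1667) + (1)·(1.8333) + (-1)·(2.8333) + (-1)·(-3.1667) + (-1)·(-3.1667) + (-1)·(2.8333)) / 5 = -1/5 = -0.2
  s[X_2,X_2] = ((-1.1667)·(-1.1667) + (1.8333)·(1.8333) + (2.8333)·(2.8333) + (-3.1667)·(-3.1667) + (-3.1667)·(-3.1667) + (2.8333)·(2.8333)) / 5 = 40.8333/5 = 8.1667
  Sample standard deviations s_i = √(s[i,i]):
  s(X_1) = √(2.8) = 1.6733
  s(X_2) = √(8.1667) = 2.8577

Step 3 — r_{ij} = s_{ij} / (s_i · s_j):
  r[X_1,X_1] = 1 (diagonal).
  r[X_1,X_2] = -0.2 / (1.6733 · 2.8577) = -0.2 / 4.7819 = -0.0418
  r[X_2,X_2] = 1 (diagonal).

R is symmetric with unit diagonal. Assembling:

R = [[1, -0.0418],
 [-0.0418, 1]]


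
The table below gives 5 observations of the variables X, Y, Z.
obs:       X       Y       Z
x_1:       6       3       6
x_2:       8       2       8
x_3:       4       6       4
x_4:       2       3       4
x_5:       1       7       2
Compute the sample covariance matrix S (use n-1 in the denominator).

Step 1 — column means:
  mean(X) = (6 + 8 + 4 + 2 + 1) / 5 = 21/5 = 4.2
  mean(Y) = (3 + 2 + 6 + 3 + 7) / 5 = 21/5 = 4.2
  mean(Z) = (6 + 8 + 4 + 4 + 2) / 5 = 24/5 = 4.8

Step 2 — sample covariance S[i,j] = (1/(n-1)) · Σ_k (x_{k,i} - mean_i) · (x_{k,j} - mean_j), with n-1 = 4.
  S[X,X] = ((1.8)·(1.8) + (3.8)·(3.8) + (-0.2)·(-0.2) + (-2.2)·(-2.2) + (-3.2)·(-3.2)) / 4 = 32.8/4 = 8.2
  S[X,Y] = ((1.8)·(-1.2) + (3.8)·(-2.2) + (-0.2)·(1.8) + (-2.2)·(-1.2) + (-3.2)·(2.8)) / 4 = -17.2/4 = -4.3
  S[X,Z] = ((1.8)·(1.2) + (3.8)·(3.2) + (-0.2)·(-0.8) + (-2.2)·(-0.8) + (-3.2)·(-2.8)) / 4 = 25.2/4 = 6.3
  S[Y,Y] = ((-1.2)·(-1.2) + (-2.2)·(-2.2) + (1.8)·(1.8) + (-1.2)·(-1.2) + (2.8)·(2.8)) / 4 = 18.8/4 = 4.7
  S[Y,Z] = ((-1.2)·(1.2) + (-2.2)·(3.2) + (1.8)·(-0.8) + (-1.2)·(-0.8) + (2.8)·(-2.8)) / 4 = -16.8/4 = -4.2
  S[Z,Z] = ((1.2)·(1.2) + (3.2)·(3.2) + (-0.8)·(-0.8) + (-0.8)·(-0.8) + (-2.8)·(-2.8)) / 4 = 20.8/4 = 5.2

S is symmetric (S[j,i] = S[i,j]). Assembling:

S = [[8.2, -4.3, 6.3],
 [-4.3, 4.7, -4.2],
 [6.3, -4.2, 5.2]]


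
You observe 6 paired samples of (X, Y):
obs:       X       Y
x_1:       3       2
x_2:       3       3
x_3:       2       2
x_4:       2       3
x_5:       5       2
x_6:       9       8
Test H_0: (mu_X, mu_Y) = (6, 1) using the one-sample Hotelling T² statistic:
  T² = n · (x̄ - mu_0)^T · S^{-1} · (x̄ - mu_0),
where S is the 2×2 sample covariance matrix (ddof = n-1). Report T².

Step 1 — sample mean vector:
  mean(X) = (3 + 3 + 2 + 2 + 5 + 9) / 6 = 24/6 = 4
  mean(Y) = (2 + 3 + 2 + 3 + 2 + 8) / 6 = 20/6 = 3.3333
  x̄ = (4, 3.3333),  deviation x̄ - mu_0 = (4, 3.3333) - (6, 1) = (-2, 2.3333).

Step 2 — sample covariance matrix, S[i,j] = (1/(n-1)) · Σ_k (x_{k,i} - mean_i) · (x_{k,j} - mean_j), divisor n-1 = 5:
  S[X,X] = ((-1)·(-1) + (-1)·(-1) + (-2)·(-2) + (-2)·(-2) + (1)·(1) + (5)·(5)) / 5 = 36/5 = 7.2
  S[X,Y] = ((-1)·(-1.3333) + (-1)·(-0.3333) + (-2)·(-1.3333) + (-2)·(-0.3333) + (1)·(-1.3333) + (5)·(4.6667)) / 5 = 27/5 = 5.4
  S[Y,Y] = ((-1.3333)·(-1.3333) + (-0.3333)·(-0.3333) + (-1.3333)·(-1.3333) + (-0.3333)·(-0.3333) + (-1.3333)·(-1.3333) + (4.6667)·(4.6667)) / 5 = 27.3333/5 = 5.4667
  S = [[7.2, 5.4],
 [5.4, 5.4667]].

Step 3 — invert S. det(S) = 7.2·5.4667 - (5.4)² = 10.2.
  S^{-1} = (1/det) · [[d, -b], [-b, a]] = [[0.5359, -0.5294],
 [-0.5294, 0.7059]].

Step 4 — quadratic form (x̄ - mu_0)^T · S^{-1} · (x̄ - mu_0):
  S^{-1} · (x̄ - mu_0) = (-2.3072, 2.7059),
  (x̄ - mu_0)^T · [...] = (-2)·(-2.3072) + (2.3333)·(2.7059) = 10.9281.

Step 5 — scale by n: T² = 6 · 10.9281 = 65.5686.

T² ≈ 65.5686


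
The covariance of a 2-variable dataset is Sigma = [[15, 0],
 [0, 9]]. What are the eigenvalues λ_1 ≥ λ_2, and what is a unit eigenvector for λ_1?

Step 1 — characteristic polynomial of 2×2 Sigma:
  det(Sigma - λI) = λ² - trace · λ + det = 0.
  trace = 15 + 9 = 24, det = 15·9 - (0)² = 135.
Step 2 — discriminant:
  Δ = trace² - 4·det = 576 - 540 = 36.
Step 3 — eigenvalues:
  λ = (trace ± √Δ)/2 = (24 ± 6)/2,
  λ_1 = 15,  λ_2 = 9.

Step 4 — unit eigenvector for λ_1: Sigma is diagonal, so its eigenvectors are the coordinate axes. λ_1 = 15 is the diagonal entry on the first coordinate axis, hence
  v_1 = (1, 0) (||v_1|| = 1).

λ_1 = 15,  λ_2 = 9;  v_1 ≈ (1, 0)


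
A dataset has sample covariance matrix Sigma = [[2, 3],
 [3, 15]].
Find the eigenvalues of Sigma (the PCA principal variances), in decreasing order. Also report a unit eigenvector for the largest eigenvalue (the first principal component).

Step 1 — characteristic polynomial of 2×2 Sigma:
  det(Sigma - λI) = λ² - trace · λ + det = 0.
  trace = 2 + 15 = 17, det = 2·15 - (3)² = 21.
Step 2 — discriminant:
  Δ = trace² - 4·det = 289 - 84 = 205.
Step 3 — eigenvalues:
  λ = (trace ± √Δ)/2 = (17 ± 14.3178)/2,
  λ_1 = 15.6589,  λ_2 = 1.3411.

Step 4 — unit eigenvector for λ_1: solve (Sigma - λ_1 I)v = 0. First row:
  (2 - 15.6589)·v_x + (3)·v_y = 0, i.e. (-13.6589)·v_x + (3)·v_y = 0,
  so v ∝ (b, λ_1 - a) = (3, 13.6589) = u.
  ||u|| = √((3)² + (13.6589)²) = √(195.5658) ≈ 13.9845,
  v_1 = u/||u|| ≈ (0.2145, 0.9767) (||v_1|| = 1).

λ_1 = 15.6589,  λ_2 = 1.3411;  v_1 ≈ (0.2145, 0.9767)


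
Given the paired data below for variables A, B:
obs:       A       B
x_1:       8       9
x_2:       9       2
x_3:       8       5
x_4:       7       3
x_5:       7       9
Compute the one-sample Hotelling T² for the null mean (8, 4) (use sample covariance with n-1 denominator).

Step 1 — sample mean vector:
  mean(A) = (8 + 9 + 8 + 7 + 7) / 5 = 39/5 = 7.8
  mean(B) = (9 + 2 + 5 + 3 + 9) / 5 = 28/5 = 5.6
  x̄ = (7.8, 5.6),  deviation x̄ - mu_0 = (7.8, 5.6) - (8, 4) = (-0.2, 1.6).

Step 2 — sample covariance matrix, S[i,j] = (1/(n-1)) · Σ_k (x_{k,i} - mean_i) · (x_{k,j} - mean_j), divisor n-1 = 4:
  S[A,A] = ((0.2)·(0.2) + (1.2)·(1.2) + (0.2)·(0.2) + (-0.8)·(-0.8) + (-0.8)·(-0.8)) / 4 = 2.8/4 = 0.7
  S[A,B] = ((0.2)·(3.4) + (1.2)·(-3.6) + (0.2)·(-0.6) + (-0.8)·(-2.6) + (-0.8)·(3.4)) / 4 = -4.4/4 = -1.1
  S[B,B] = ((3.4)·(3.4) + (-3.6)·(-3.6) + (-0.6)·(-0.6) + (-2.6)·(-2.6) + (3.4)·(3.4)) / 4 = 43.2/4 = 10.8
  S = [[0.7, -1.1],
 [-1.1, 10.8]].

Step 3 — invert S. det(S) = 0.7·10.8 - (-1.1)² = 6.35.
  S^{-1} = (1/det) · [[d, -b], [-b, a]] = [[1.7008, 0.1732],
 [0.1732, 0.1102]].

Step 4 — quadratic form (x̄ - mu_0)^T · S^{-1} · (x̄ - mu_0):
  S^{-1} · (x̄ - mu_0) = (-0.063, 0.1417),
  (x̄ - mu_0)^T · [...] = (-0.2)·(-0.063) + (1.6)·(0.1417) = 0.2394.

Step 5 — scale by n: T² = 5 · 0.2394 = 1.1969.

T² ≈ 1.1969


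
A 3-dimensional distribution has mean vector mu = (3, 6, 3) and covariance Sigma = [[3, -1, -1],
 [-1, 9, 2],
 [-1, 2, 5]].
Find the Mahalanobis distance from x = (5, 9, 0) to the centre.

Step 1 — centre the observation: (x - mu) = (2, 3, -3).

Step 2 — invert Sigma (cofactor / det for 3×3, or solve directly):
  Sigma^{-1} = [[0.3628, 0.0265, 0.0619],
 [0.0265, 0.1239, -0.0442],
 [0.0619, -0.0442, 0.2301]].

Step 3 — form the quadratic (x - mu)^T · Sigma^{-1} · (x - mu):
  Sigma^{-1} · (x - mu) = (0.6195, 0.5575, -0.6991).
  (x - mu)^T · [Sigma^{-1} · (x - mu)] = (2)·(0.6195) + (3)·(0.5575) + (-3)·(-0.6991) = 5.0088.

Step 4 — take square root: d = √(5.0088) ≈ 2.238.

d(x, mu) = √(5.0088) ≈ 2.238


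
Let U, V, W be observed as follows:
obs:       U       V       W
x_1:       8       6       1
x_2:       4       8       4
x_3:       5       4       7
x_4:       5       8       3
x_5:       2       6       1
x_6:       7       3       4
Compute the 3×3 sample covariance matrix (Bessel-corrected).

Step 1 — column means:
  mean(U) = (8 + 4 + 5 + 5 + 2 + 7) / 6 = 31/6 = 5.1667
  mean(V) = (6 + 8 + 4 + 8 + 6 + 3) / 6 = 35/6 = 5.8333
  mean(W) = (1 + 4 + 7 + 3 + 1 + 4) / 6 = 20/6 = 3.3333

Step 2 — sample covariance S[i,j] = (1/(n-1)) · Σ_k (x_{k,i} - mean_i) · (x_{k,j} - mean_j), with n-1 = 5.
  S[U,U] = ((2.8333)·(2.8333) + (-1.1667)·(-1.1667) + (-0.1667)·(-0.1667) + (-0.1667)·(-0.1667) + (-3.1667)·(-3.1667) + (1.8333)·(1.8333)) / 5 = 22.8333/5 = 4.5667
  S[U,V] = ((2.8333)·(0.1667) + (-1.1667)·(2.1667) + (-0.1667)·(-1.8333) + (-0.1667)·(2.1667) + (-3.1667)·(0.1667) + (1.8333)·(-2.8333)) / 5 = -7.8333/5 = -1.5667
  S[U,W] = ((2.8333)·(-2.3333) + (-1.1667)·(0.6667) + (-0.1667)·(3.6667) + (-0.1667)·(-0.3333) + (-3.1667)·(-2.3333) + (1.8333)·(0.6667)) / 5 = 0.6667/5 = 0.1333
  S[V,V] = ((0.1667)·(0.1667) + (2.1667)·(2.1667) + (-1.8333)·(-1.8333) + (2.1667)·(2.1667) + (0.1667)·(0.1667) + (-2.8333)·(-2.8333)) / 5 = 20.8333/5 = 4.1667
  S[V,W] = ((0.1667)·(-2.3333) + (2.1667)·(0.6667) + (-1.8333)·(3.6667) + (2.1667)·(-0.3333) + (0.1667)·(-2.3333) + (-2.8333)·(0.6667)) / 5 = -8.6667/5 = -1.7333
  S[W,W] = ((-2.3333)·(-2.3333) + (0.6667)·(0.6667) + (3.6667)·(3.6667) + (-0.3333)·(-0.3333) + (-2.3333)·(-2.3333) + (0.6667)·(0.6667)) / 5 = 25.3333/5 = 5.0667

S is symmetric (S[j,i] = S[i,j]). Assembling:

S = [[4.5667, -1.5667, 0.1333],
 [-1.5667, 4.1667, -1.7333],
 [0.1333, -1.7333, 5.0667]]


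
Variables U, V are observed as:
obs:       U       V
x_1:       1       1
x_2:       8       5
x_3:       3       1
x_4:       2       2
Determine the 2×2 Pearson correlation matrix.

Step 1 — column means:
  mean(U) = (1 + 8 + 3 + 2) / 4 = 14/4 = 3.5
  mean(V) = (1 + 5 + 1 + 2) / 4 = 9/4 = 2.25

Step 2 — sample variances and covariances s[i,j] = (1/(n-1)) · Σ_k (x_{k,i} - mean_i) · (x_{k,j} - mean_j), with n-1 = 3:
  s[U,U] = ((-2.5)·(-2.5) + (4.5)·(4.5) + (-0.5)·(-0.5) + (-1.5)·(-1.5)) / 3 = 29/3 = 9.6667
  s[U,V] = ((-2.5)·(-1.25) + (4.5)·(2.75) + (-0.5)·(-1.25) + (-1.5)·(-0.25)) / 3 = 16.5/3 = 5.5
  s[V,V] = ((-1.25)·(-1.25) + (2.75)·(2.75) + (-1.25)·(-1.25) + (-0.25)·(-0.25)) / 3 = 10.75/3 = 3.5833
  Sample standard deviations s_i = √(s[i,i]):
  s(U) = √(9.6667) = 3.1091
  s(V) = √(3.5833) = 1.893

Step 3 — r_{ij} = s_{ij} / (s_i · s_j):
  r[U,U] = 1 (diagonal).
  r[U,V] = 5.5 / (3.1091 · 1.893) = 5.5 / 5.8855 = 0.9345
  r[V,V] = 1 (diagonal).

R is symmetric with unit diagonal. Assembling:

R = [[1, 0.9345],
 [0.9345, 1]]


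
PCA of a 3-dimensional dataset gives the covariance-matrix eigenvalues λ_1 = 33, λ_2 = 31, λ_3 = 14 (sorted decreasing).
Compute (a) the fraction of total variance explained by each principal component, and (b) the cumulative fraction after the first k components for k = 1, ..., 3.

Step 1 — total variance = trace(Sigma) = Σ λ_i = 33 + 31 + 14 = 78.

Step 2 — fraction explained by component i = λ_i / Σ λ:
  PC1: 33/78 = 0.4231
  PC2: 31/78 = 0.3974
  PC3: 14/78 = 0.1795

Step 3 — cumulative fraction after k components = (λ_1 + ... + λ_k) / Σ λ:
  k = 1: 33/78 = 0.4231
  k = 2: (33 + 31)/78 = 64/78 = 0.8205
  k = 3: (33 + 31 + 14)/78 = 78/78 = 1

Summary (fraction, with percent):

explained: PC1 0.4231 (42.31%), PC2 0.3974 (39.74%), PC3 0.1795 (17.95%);  cumulative: 0.4231, 0.8205, 1


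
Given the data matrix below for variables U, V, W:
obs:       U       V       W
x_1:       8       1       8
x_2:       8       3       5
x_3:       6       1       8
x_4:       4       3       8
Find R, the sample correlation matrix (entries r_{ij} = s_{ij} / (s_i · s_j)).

Step 1 — column means:
  mean(U) = (8 + 8 + 6 + 4) / 4 = 26/4 = 6.5
  mean(V) = (1 + 3 + 1 + 3) / 4 = 8/4 = 2
  mean(W) = (8 + 5 + 8 + 8) / 4 = 29/4 = 7.25

Step 2 — sample variances and covariances s[i,j] = (1/(n-1)) · Σ_k (x_{k,i} - mean_i) · (x_{k,j} - mean_j), with n-1 = 3:
  s[U,U] = ((1.5)·(1.5) + (1.5)·(1.5) + (-0.5)·(-0.5) + (-2.5)·(-2.5)) / 3 = 11/3 = 3.6667
  s[U,V] = ((1.5)·(-1) + (1.5)·(1) + (-0.5)·(-1) + (-2.5)·(1)) / 3 = -2/3 = -0.6667
  s[U,W] = ((1.5)·(0.75) + (1.5)·(-2.25) + (-0.5)·(0.75) + (-2.5)·(0.75)) / 3 = -4.5/3 = -1.5
  s[V,V] = ((-1)·(-1) + (1)·(1) + (-1)·(-1) + (1)·(1)) / 3 = 4/3 = 1.3333
  s[V,W] = ((-1)·(0.75) + (1)·(-2.25) + (-1)·(0.75) + (1)·(0.75)) / 3 = -3/3 = -1
  s[W,W] = ((0.75)·(0.75) + (-2.25)·(-2.25) + (0.75)·(0.75) + (0.75)·(0.75)) / 3 = 6.75/3 = 2.25
  Sample standard deviations s_i = √(s[i,i]):
  s(U) = √(3.6667) = 1.9149
  s(V) = √(1.3333) = 1.1547
  s(W) = √(2.25) = 1.5

Step 3 — r_{ij} = s_{ij} / (s_i · s_j):
  r[U,U] = 1 (diagonal).
  r[U,V] = -0.6667 / (1.9149 · 1.1547) = -0.6667 / 2.2111 = -0.3015
  r[U,W] = -1.5 / (1.9149 · 1.5) = -1.5 / 2.8723 = -0.5222
  r[V,V] = 1 (diagonal).
  r[V,W] = -1 / (1.1547 · 1.5) = -1 / 1.7321 = -0.5774
  r[W,W] = 1 (diagonal).

R is symmetric with unit diagonal. Assembling:

R = [[1, -0.3015, -0.5222],
 [-0.3015, 1, -0.5774],
 [-0.5222, -0.5774, 1]]


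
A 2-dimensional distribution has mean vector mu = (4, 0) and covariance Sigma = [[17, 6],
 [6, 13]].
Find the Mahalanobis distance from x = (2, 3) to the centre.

Step 1 — centre the observation: (x - mu) = (-2, 3).

Step 2 — invert Sigma. det(Sigma) = 17·13 - (6)² = 185.
  Sigma^{-1} = (1/det) · [[d, -b], [-b, a]] = [[0.0703, -0.0324],
 [-0.0324, 0.0919]].

Step 3 — form the quadratic (x - mu)^T · Sigma^{-1} · (x - mu):
  Sigma^{-1} · (x - mu) = (-0.2378, 0.3405).
  (x - mu)^T · [Sigma^{-1} · (x - mu)] = (-2)·(-0.2378) + (3)·(0.3405) = 1.4973.

Step 4 — take square root: d = √(1.4973) ≈ 1.2236.

d(x, mu) = √(1.4973) ≈ 1.2236


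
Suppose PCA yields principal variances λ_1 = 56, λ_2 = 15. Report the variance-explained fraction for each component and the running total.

Step 1 — total variance = trace(Sigma) = Σ λ_i = 56 + 15 = 71.

Step 2 — fraction explained by component i = λ_i / Σ λ:
  PC1: 56/71 = 0.7887
  PC2: 15/71 = 0.2113

Step 3 — cumulative fraction after k components = (λ_1 + ... + λ_k) / Σ λ:
  k = 1: 56/71 = 0.7887
  k = 2: (56 + 15)/71 = 71/71 = 1

Summary (fraction, with percent):

explained: PC1 0.7887 (78.87%), PC2 0.2113 (21.13%);  cumulative: 0.7887, 1


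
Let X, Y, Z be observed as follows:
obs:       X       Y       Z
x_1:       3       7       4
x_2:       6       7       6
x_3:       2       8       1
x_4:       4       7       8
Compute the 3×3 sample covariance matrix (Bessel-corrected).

Step 1 — column means:
  mean(X) = (3 + 6 + 2 + 4) / 4 = 15/4 = 3.75
  mean(Y) = (7 + 7 + 8 + 7) / 4 = 29/4 = 7.25
  mean(Z) = (4 + 6 + 1 + 8) / 4 = 19/4 = 4.75

Step 2 — sample covariance S[i,j] = (1/(n-1)) · Σ_k (x_{k,i} - mean_i) · (x_{k,j} - mean_j), with n-1 = 3.
  S[X,X] = ((-0.75)·(-0.75) + (2.25)·(2.25) + (-1.75)·(-1.75) + (0.25)·(0.25)) / 3 = 8.75/3 = 2.9167
  S[X,Y] = ((-0.75)·(-0.25) + (2.25)·(-0.25) + (-1.75)·(0.75) + (0.25)·(-0.25)) / 3 = -1.75/3 = -0.5833
  S[X,Z] = ((-0.75)·(-0.75) + (2.25)·(1.25) + (-1.75)·(-3.75) + (0.25)·(3.25)) / 3 = 10.75/3 = 3.5833
  S[Y,Y] = ((-0.25)·(-0.25) + (-0.25)·(-0.25) + (0.75)·(0.75) + (-0.25)·(-0.25)) / 3 = 0.75/3 = 0.25
  S[Y,Z] = ((-0.25)·(-0.75) + (-0.25)·(1.25) + (0.75)·(-3.75) + (-0.25)·(3.25)) / 3 = -3.75/3 = -1.25
  S[Z,Z] = ((-0.75)·(-0.75) + (1.25)·(1.25) + (-3.75)·(-3.75) + (3.25)·(3.25)) / 3 = 26.75/3 = 8.9167

S is symmetric (S[j,i] = S[i,j]). Assembling:

S = [[2.9167, -0.5833, 3.5833],
 [-0.5833, 0.25, -1.25],
 [3.5833, -1.25, 8.9167]]


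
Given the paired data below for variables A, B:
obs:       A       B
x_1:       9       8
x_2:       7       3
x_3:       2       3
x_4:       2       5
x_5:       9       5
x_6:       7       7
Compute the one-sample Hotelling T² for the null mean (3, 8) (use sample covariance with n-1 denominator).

Step 1 — sample mean vector:
  mean(A) = (9 + 7 + 2 + 2 + 9 + 7) / 6 = 36/6 = 6
  mean(B) = (8 + 3 + 3 + 5 + 5 + 7) / 6 = 31/6 = 5.1667
  x̄ = (6, 5.1667),  deviation x̄ - mu_0 = (6, 5.1667) - (3, 8) = (3, -2.8333).

Step 2 — sample covariance matrix, S[i,j] = (1/(n-1)) · Σ_k (x_{k,i} - mean_i) · (x_{k,j} - mean_j), divisor n-1 = 5:
  S[A,A] = ((3)·(3) + (1)·(1) + (-4)·(-4) + (-4)·(-4) + (3)·(3) + (1)·(1)) / 5 = 52/5 = 10.4
  S[A,B] = ((3)·(2.8333) + (1)·(-2.1667) + (-4)·(-2.1667) + (-4)·(-0.1667) + (3)·(-0.1667) + (1)·(1.8333)) / 5 = 17/5 = 3.4
  S[B,B] = ((2.8333)·(2.8333) + (-2.1667)·(-2.1667) + (-2.1667)·(-2.1667) + (-0.1667)·(-0.1667) + (-0.1667)·(-0.1667) + (1.8333)·(1.8333)) / 5 = 20.8333/5 = 4.1667
  S = [[10.4, 3.4],
 [3.4, 4.1667]].

Step 3 — invert S. det(S) = 10.4·4.1667 - (3.4)² = 31.7733.
  S^{-1} = (1/det) · [[d, -b], [-b, a]] = [[0.1311, -0.107],
 [-0.107, 0.3273]].

Step 4 — quadratic form (x̄ - mu_0)^T · S^{-1} · (x̄ - mu_0):
  S^{-1} · (x̄ - mu_0) = (0.6966, -1.2484),
  (x̄ - mu_0)^T · [...] = (3)·(0.6966) + (-2.8333)·(-1.2484) = 5.627.

Step 5 — scale by n: T² = 6 · 5.627 = 33.7621.

T² ≈ 33.7621


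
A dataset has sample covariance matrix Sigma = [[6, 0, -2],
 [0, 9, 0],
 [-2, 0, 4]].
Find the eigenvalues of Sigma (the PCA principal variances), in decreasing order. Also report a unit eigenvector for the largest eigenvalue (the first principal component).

Step 1 — characteristic polynomial p(λ) = det(λI - Sigma) = λ³ - tr·λ² + c_1·λ - det, where tr = trace, c_1 = sum of the principal 2×2 minors, det = det(Sigma):
  tr = 6 + 9 + 4 = 19,
  c_1 = (6·9 - (0)²) + (6·4 - (-2)²) + (9·4 - (0)²) = 54 + 20 + 36 = 110,
  det = 6·(9·4 - (0)²) - (0)·((0)·4 - (0)·(-2)) + (-2)·((0)·(0) - 9·(-2)) = 6·(36) - (0)·(0) + (-2)·(18) = 180.
  So p(λ) = λ³ - 19λ² + 110λ - 180.
Step 2 — look for an integer root (rational root theorem: any rational root is an integer divisor of 180). Testing λ = 9:
  p(9) = 729 - 1539 + 990 - 180 = 0  ✓
  Dividing out (λ - 9): p(λ) = (λ - 9)(λ² - 10λ + 20).
Step 3 — remaining eigenvalues from the quadratic λ² - 10λ + 20 = 0:
  Δ = 10² - 4·20 = 100 - 80 = 20,  λ = (10 ± √20)/2 = (10 ± 4.4721)/2 ≈ 7.2361 or 2.7639.
  Sorted: λ_1 = 9,  λ_2 = 7.2361,  λ_3 = 2.7639  (check: sum = 19 = tr ✓).

Step 4 — unit eigenvector for λ_1 = 9: v spans the null space of (Sigma - λ_1 I), whose rows are
  r_1 = (-3, 0, -2),  r_2 = (0, 0, 0),  r_3 = (-2, 0, -5).
  v is orthogonal to every row, so take v ∝ r_1 × r_3 = ((0)·(-5) - (-2)·(0), (-2)·(-2) - (-3)·(-5), (-3)·(0) - (0)·(-2)) = (0, -11, 0).
  Rescale (divide by 11; multiply by -1 so the first nonzero entry is positive): u = (0, 1, 0).
  ||u|| = √((0)² + (1)² + (0)²) = √(1) = 1,  v_1 = u/||u|| ≈ (0, 1, 0) (||v_1|| = 1).

λ_1 = 9,  λ_2 = 7.2361,  λ_3 = 2.7639;  v_1 ≈ (0, 1, 0)


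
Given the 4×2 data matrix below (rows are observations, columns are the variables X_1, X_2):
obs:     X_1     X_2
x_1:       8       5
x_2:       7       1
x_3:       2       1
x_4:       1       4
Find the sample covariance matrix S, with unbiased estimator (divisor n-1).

Step 1 — column means:
  mean(X_1) = (8 + 7 + 2 + 1) / 4 = 18/4 = 4.5
  mean(X_2) = (5 + 1 + 1 + 4) / 4 = 11/4 = 2.75

Step 2 — sample covariance S[i,j] = (1/(n-1)) · Σ_k (x_{k,i} - mean_i) · (x_{k,j} - mean_j), with n-1 = 3.
  S[X_1,X_1] = ((3.5)·(3.5) + (2.5)·(2.5) + (-2.5)·(-2.5) + (-3.5)·(-3.5)) / 3 = 37/3 = 12.3333
  S[X_1,X_2] = ((3.5)·(2.25) + (2.5)·(-1.75) + (-2.5)·(-1.75) + (-3.5)·(1.25)) / 3 = 3.5/3 = 1.1667
  S[X_2,X_2] = ((2.25)·(2.25) + (-1.75)·(-1.75) + (-1.75)·(-1.75) + (1.25)·(1.25)) / 3 = 12.75/3 = 4.25

S is symmetric (S[j,i] = S[i,j]). Assembling:

S = [[12.3333, 1.1667],
 [1.1667, 4.25]]


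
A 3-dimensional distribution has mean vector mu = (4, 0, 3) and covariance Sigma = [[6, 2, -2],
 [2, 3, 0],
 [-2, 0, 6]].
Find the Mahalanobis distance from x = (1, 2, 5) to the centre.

Step 1 — centre the observation: (x - mu) = (-3, 2, 2).

Step 2 — invert Sigma (cofactor / det for 3×3, or solve directly):
  Sigma^{-1} = [[0.25, -0.1667, 0.0833],
 [-0.1667, 0.4444, -0.0556],
 [0.0833, -0.0556, 0.1944]].

Step 3 — form the quadratic (x - mu)^T · Sigma^{-1} · (x - mu):
  Sigma^{-1} · (x - mu) = (-0.9167, 1.2778, 0.0278).
  (x - mu)^T · [Sigma^{-1} · (x - mu)] = (-3)·(-0.9167) + (2)·(1.2778) + (2)·(0.0278) = 5.3611.

Step 4 — take square root: d = √(5.3611) ≈ 2.3154.

d(x, mu) = √(5.3611) ≈ 2.3154


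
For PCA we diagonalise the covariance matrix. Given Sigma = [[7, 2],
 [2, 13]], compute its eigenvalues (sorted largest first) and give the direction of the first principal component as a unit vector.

Step 1 — characteristic polynomial of 2×2 Sigma:
  det(Sigma - λI) = λ² - trace · λ + det = 0.
  trace = 7 + 13 = 20, det = 7·13 - (2)² = 87.
Step 2 — discriminant:
  Δ = trace² - 4·det = 400 - 348 = 52.
Step 3 — eigenvalues:
  λ = (trace ± √Δ)/2 = (20 ± 7.2111)/2,
  λ_1 = 13.6056,  λ_2 = 6.3944.

Step 4 — unit eigenvector for λ_1: solve (Sigma - λ_1 I)v = 0. First row:
  (7 - 13.6056)·v_x + (2)·v_y = 0, i.e. (-6.6056)·v_x + (2)·v_y = 0,
  so v ∝ (b, λ_1 - a) = (2, 6.6056) = u.
  ||u|| = √((2)² + (6.6056)²) = √(47.6333) ≈ 6.9017,
  v_1 = u/||u|| ≈ (0.2898, 0.9571) (||v_1|| = 1).

λ_1 = 13.6056,  λ_2 = 6.3944;  v_1 ≈ (0.2898, 0.9571)


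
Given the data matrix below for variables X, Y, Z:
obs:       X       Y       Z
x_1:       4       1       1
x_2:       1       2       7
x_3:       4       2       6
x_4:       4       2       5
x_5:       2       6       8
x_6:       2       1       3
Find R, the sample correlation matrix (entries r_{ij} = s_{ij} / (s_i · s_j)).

Step 1 — column means:
  mean(X) = (4 + 1 + 4 + 4 + 2 + 2) / 6 = 17/6 = 2.8333
  mean(Y) = (1 + 2 + 2 + 2 + 6 + 1) / 6 = 14/6 = 2.3333
  mean(Z) = (1 + 7 + 6 + 5 + 8 + 3) / 6 = 30/6 = 5

Step 2 — sample variances and covariances s[i,j] = (1/(n-1)) · Σ_k (x_{k,i} - mean_i) · (x_{k,j} - mean_j), with n-1 = 5:
  s[X,X] = ((1.1667)·(1.1667) + (-1.8333)·(-1.8333) + (1.1667)·(1.1667) + (1.1667)·(1.1667) + (-0.8333)·(-0.8333) + (-0.8333)·(-0.8333)) / 5 = 8.8333/5 = 1.7667
  s[X,Y] = ((1.1667)·(-1.3333) + (-1.8333)·(-0.3333) + (1.1667)·(-0.3333) + (1.1667)·(-0.3333) + (-0.8333)·(3.6667) + (-0.8333)·(-1.3333)) / 5 = -3.6667/5 = -0.7333
  s[X,Z] = ((1.1667)·(-4) + (-1.8333)·(2) + (1.1667)·(1) + (1.1667)·(0) + (-0.8333)·(3) + (-0.8333)·(-2)) / 5 = -8/5 = -1.6
  s[Y,Y] = ((-1.3333)·(-1.3333) + (-0.3333)·(-0.3333) + (-0.3333)·(-0.3333) + (-0.3333)·(-0.3333) + (3.6667)·(3.6667) + (-1.3333)·(-1.3333)) / 5 = 17.3333/5 = 3.4667
  s[Y,Z] = ((-1.3333)·(-4) + (-0.3333)·(2) + (-0.3333)·(1) + (-0.3333)·(0) + (3.6667)·(3) + (-1.3333)·(-2)) / 5 = 18/5 = 3.6
  s[Z,Z] = ((-4)·(-4) + (2)·(2) + (1)·(1) + (0)·(0) + (3)·(3) + (-2)·(-2)) / 5 = 34/5 = 6.8
  Sample standard deviations s_i = √(s[i,i]):
  s(X) = √(1.7667) = 1.3292
  s(Y) = √(3.4667) = 1.8619
  s(Z) = √(6.8) = 2.6077

Step 3 — r_{ij} = s_{ij} / (s_i · s_j):
  r[X,X] = 1 (diagonal).
  r[X,Y] = -0.7333 / (1.3292 · 1.8619) = -0.7333 / 2.4748 = -0.2963
  r[X,Z] = -1.6 / (1.3292 · 2.6077) = -1.6 / 3.466 = -0.4616
  r[Y,Y] = 1 (diagonal).
  r[Y,Z] = 3.6 / (1.8619 · 2.6077) = 3.6 / 4.8552 = 0.7415
  r[Z,Z] = 1 (diagonal).

R is symmetric with unit diagonal. Assembling:

R = [[1, -0.2963, -0.4616],
 [-0.2963, 1, 0.7415],
 [-0.4616, 0.7415, 1]]


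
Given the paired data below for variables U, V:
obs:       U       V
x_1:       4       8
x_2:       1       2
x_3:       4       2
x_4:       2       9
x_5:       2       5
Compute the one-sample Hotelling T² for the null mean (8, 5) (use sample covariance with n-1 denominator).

Step 1 — sample mean vector:
  mean(U) = (4 + 1 + 4 + 2 + 2) / 5 = 13/5 = 2.6
  mean(V) = (8 + 2 + 2 + 9 + 5) / 5 = 26/5 = 5.2
  x̄ = (2.6, 5.2),  deviation x̄ - mu_0 = (2.6, 5.2) - (8, 5) = (-5.4, 0.2).

Step 2 — sample covariance matrix, S[i,j] = (1/(n-1)) · Σ_k (x_{k,i} - mean_i) · (x_{k,j} - mean_j), divisor n-1 = 4:
  S[U,U] = ((1.4)·(1.4) + (-1.6)·(-1.6) + (1.4)·(1.4) + (-0.6)·(-0.6) + (-0.6)·(-0.6)) / 4 = 7.2/4 = 1.8
  S[U,V] = ((1.4)·(2.8) + (-1.6)·(-3.2) + (1.4)·(-3.2) + (-0.6)·(3.8) + (-0.6)·(-0.2)) / 4 = 2.4/4 = 0.6
  S[V,V] = ((2.8)·(2.8) + (-3.2)·(-3.2) + (-3.2)·(-3.2) + (3.8)·(3.8) + (-0.2)·(-0.2)) / 4 = 42.8/4 = 10.7
  S = [[1.8, 0.6],
 [0.6, 10.7]].

Step 3 — invert S. det(S) = 1.8·10.7 - (0.6)² = 18.9.
  S^{-1} = (1/det) · [[d, -b], [-b, a]] = [[0.5661, -0.0317],
 [-0.0317, 0.0952]].

Step 4 — quadratic form (x̄ - mu_0)^T · S^{-1} · (x̄ - mu_0):
  S^{-1} · (x̄ - mu_0) = (-3.0635, 0.1905),
  (x̄ - mu_0)^T · [...] = (-5.4)·(-3.0635) + (0.2)·(0.1905) = 16.581.

Step 5 — scale by n: T² = 5 · 16.581 = 82.9048.

T² ≈ 82.9048


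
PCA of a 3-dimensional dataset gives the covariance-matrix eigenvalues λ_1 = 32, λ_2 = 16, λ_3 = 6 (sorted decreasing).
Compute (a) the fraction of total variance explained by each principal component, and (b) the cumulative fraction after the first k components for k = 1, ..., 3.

Step 1 — total variance = trace(Sigma) = Σ λ_i = 32 + 16 + 6 = 54.

Step 2 — fraction explained by component i = λ_i / Σ λ:
  PC1: 32/54 = 0.5926
  PC2: 16/54 = 0.2963
  PC3: 6/54 = 0.1111

Step 3 — cumulative fraction after k components = (λ_1 + ... + λ_k) / Σ λ:
  k = 1: 32/54 = 0.5926
  k = 2: (32 + 16)/54 = 48/54 = 0.8889
  k = 3: (32 + 16 + 6)/54 = 54/54 = 1

Summary (fraction, with percent):

explained: PC1 0.5926 (59.26%), PC2 0.2963 (29.63%), PC3 0.1111 (11.11%);  cumulative: 0.5926, 0.8889, 1


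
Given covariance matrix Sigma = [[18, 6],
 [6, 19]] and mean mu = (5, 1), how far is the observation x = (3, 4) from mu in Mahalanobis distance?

Step 1 — centre the observation: (x - mu) = (-2, 3).

Step 2 — invert Sigma. det(Sigma) = 18·19 - (6)² = 306.
  Sigma^{-1} = (1/det) · [[d, -b], [-b, a]] = [[0.0621, -0.0196],
 [-0.0196, 0.0588]].

Step 3 — form the quadratic (x - mu)^T · Sigma^{-1} · (x - mu):
  Sigma^{-1} · (x - mu) = (-0.183, 0.2157).
  (x - mu)^T · [Sigma^{-1} · (x - mu)] = (-2)·(-0.183) + (3)·(0.2157) = 1.0131.

Step 4 — take square root: d = √(1.0131) ≈ 1.0065.

d(x, mu) = √(1.0131) ≈ 1.0065


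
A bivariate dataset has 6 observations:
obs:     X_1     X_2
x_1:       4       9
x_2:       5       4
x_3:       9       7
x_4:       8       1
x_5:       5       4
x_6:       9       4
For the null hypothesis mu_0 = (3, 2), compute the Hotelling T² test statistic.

Step 1 — sample mean vector:
  mean(X_1) = (4 + 5 + 9 + 8 + 5 + 9) / 6 = 40/6 = 6.6667
  mean(X_2) = (9 + 4 + 7 + 1 + 4 + 4) / 6 = 29/6 = 4.8333
  x̄ = (6.6667, 4.8333),  deviation x̄ - mu_0 = (6.6667, 4.8333) - (3, 2) = (3.6667, 2.8333).

Step 2 — sample covariance matrix, S[i,j] = (1/(n-1)) · Σ_k (x_{k,i} - mean_i) · (x_{k,j} - mean_j), divisor n-1 = 5:
  S[X_1,X_1] = ((-2.6667)·(-2.6667) + (-1.6667)·(-1.6667) + (2.3333)·(2.3333) + (1.3333)·(1.3333) + (-1.6667)·(-1.6667) + (2.3333)·(2.3333)) / 5 = 25.3333/5 = 5.0667
  S[X_1,X_2] = ((-2.6667)·(4.1667) + (-1.6667)·(-0.8333) + (2.3333)·(2.1667) + (1.3333)·(-3.8333) + (-1.6667)·(-0.8333) + (2.3333)·(-0.8333)) / 5 = -10.3333/5 = -2.0667
  S[X_2,X_2] = ((4.1667)·(4.1667) + (-0.8333)·(-0.8333) + (2.1667)·(2.1667) + (-3.8333)·(-3.8333) + (-0.8333)·(-0.8333) + (-0.8333)·(-0.8333)) / 5 = 38.8333/5 = 7.7667
  S = [[5.0667, -2.0667],
 [-2.0667, 7.7667]].

Step 3 — invert S. det(S) = 5.0667·7.7667 - (-2.0667)² = 35.08.
  S^{-1} = (1/det) · [[d, -b], [-b, a]] = [[0.2214, 0.0589],
 [0.0589, 0.1444]].

Step 4 — quadratic form (x̄ - mu_0)^T · S^{-1} · (x̄ - mu_0):
  S^{-1} · (x̄ - mu_0) = (0.9787, 0.6252),
  (x̄ - mu_0)^T · [...] = (3.6667)·(0.9787) + (2.8333)·(0.6252) = 5.3601.

Step 5 — scale by n: T² = 6 · 5.3601 = 32.1608.

T² ≈ 32.1608


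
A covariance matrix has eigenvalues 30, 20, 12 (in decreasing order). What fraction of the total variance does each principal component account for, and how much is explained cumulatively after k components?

Step 1 — total variance = trace(Sigma) = Σ λ_i = 30 + 20 + 12 = 62.

Step 2 — fraction explained by component i = λ_i / Σ λ:
  PC1: 30/62 = 0.4839
  PC2: 20/62 = 0.3226
  PC3: 12/62 = 0.1935

Step 3 — cumulative fraction after k components = (λ_1 + ... + λ_k) / Σ λ:
  k = 1: 30/62 = 0.4839
  k = 2: (30 + 20)/62 = 50/62 = 0.8065
  k = 3: (30 + 20 + 12)/62 = 62/62 = 1

Summary (fraction, with percent):

explained: PC1 0.4839 (48.39%), PC2 0.3226 (32.26%), PC3 0.1935 (19.35%);  cumulative: 0.4839, 0.8065, 1


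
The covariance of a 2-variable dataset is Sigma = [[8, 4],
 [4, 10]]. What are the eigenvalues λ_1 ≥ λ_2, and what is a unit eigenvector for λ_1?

Step 1 — characteristic polynomial of 2×2 Sigma:
  det(Sigma - λI) = λ² - trace · λ + det = 0.
  trace = 8 + 10 = 18, det = 8·10 - (4)² = 64.
Step 2 — discriminant:
  Δ = trace² - 4·det = 324 - 256 = 68.
Step 3 — eigenvalues:
  λ = (trace ± √Δ)/2 = (18 ± 8.2462)/2,
  λ_1 = 13.1231,  λ_2 = 4.8769.

Step 4 — unit eigenvector for λ_1: solve (Sigma - λ_1 I)v = 0. First row:
  (8 - 13.1231)·v_x + (4)·v_y = 0, i.e. (-5.1231)·v_x + (4)·v_y = 0,
  so v ∝ (b, λ_1 - a) = (4, 5.1231) = u.
  ||u|| = √((4)² + (5.1231)²) = √(42.2462) ≈ 6.4997,
  v_1 = u/||u|| ≈ (0.6154, 0.7882) (||v_1|| = 1).

λ_1 = 13.1231,  λ_2 = 4.8769;  v_1 ≈ (0.6154, 0.7882)


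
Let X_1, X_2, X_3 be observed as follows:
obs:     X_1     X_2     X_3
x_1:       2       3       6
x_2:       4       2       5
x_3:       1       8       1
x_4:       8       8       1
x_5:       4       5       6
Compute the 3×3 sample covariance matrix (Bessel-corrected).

Step 1 — column means:
  mean(X_1) = (2 + 4 + 1 + 8 + 4) / 5 = 19/5 = 3.8
  mean(X_2) = (3 + 2 + 8 + 8 + 5) / 5 = 26/5 = 5.2
  mean(X_3) = (6 + 5 + 1 + 1 + 6) / 5 = 19/5 = 3.8

Step 2 — sample covariance S[i,j] = (1/(n-1)) · Σ_k (x_{k,i} - mean_i) · (x_{k,j} - mean_j), with n-1 = 4.
  S[X_1,X_1] = ((-1.8)·(-1.8) + (0.2)·(0.2) + (-2.8)·(-2.8) + (4.2)·(4.2) + (0.2)·(0.2)) / 4 = 28.8/4 = 7.2
  S[X_1,X_2] = ((-1.8)·(-2.2) + (0.2)·(-3.2) + (-2.8)·(2.8) + (4.2)·(2.8) + (0.2)·(-0.2)) / 4 = 7.2/4 = 1.8
  S[X_1,X_3] = ((-1.8)·(2.2) + (0.2)·(1.2) + (-2.8)·(-2.8) + (4.2)·(-2.8) + (0.2)·(2.2)) / 4 = -7.2/4 = -1.8
  S[X_2,X_2] = ((-2.2)·(-2.2) + (-3.2)·(-3.2) + (2.8)·(2.8) + (2.8)·(2.8) + (-0.2)·(-0.2)) / 4 = 30.8/4 = 7.7
  S[X_2,X_3] = ((-2.2)·(2.2) + (-3.2)·(1.2) + (2.8)·(-2.8) + (2.8)·(-2.8) + (-0.2)·(2.2)) / 4 = -24.8/4 = -6.2
  S[X_3,X_3] = ((2.2)·(2.2) + (1.2)·(1.2) + (-2.8)·(-2.8) + (-2.8)·(-2.8) + (2.2)·(2.2)) / 4 = 26.8/4 = 6.7

S is symmetric (S[j,i] = S[i,j]). Assembling:

S = [[7.2, 1.8, -1.8],
 [1.8, 7.7, -6.2],
 [-1.8, -6.2, 6.7]]


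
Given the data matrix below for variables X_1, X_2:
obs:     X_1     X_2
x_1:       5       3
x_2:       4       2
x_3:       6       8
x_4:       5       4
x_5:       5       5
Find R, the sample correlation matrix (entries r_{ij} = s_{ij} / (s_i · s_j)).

Step 1 — column means:
  mean(X_1) = (5 + 4 + 6 + 5 + 5) / 5 = 25/5 = 5
  mean(X_2) = (3 + 2 + 8 + 4 + 5) / 5 = 22/5 = 4.4

Step 2 — sample variances and covariances s[i,j] = (1/(n-1)) · Σ_k (x_{k,i} - mean_i) · (x_{k,j} - mean_j), with n-1 = 4:
  s[X_1,X_1] = ((0)·(0) + (-1)·(-1) + (1)·(1) + (0)·(0) + (0)·(0)) / 4 = 2/4 = 0.5
  s[X_1,X_2] = ((0)·(-1.4) + (-1)·(-2.4) + (1)·(3.6) + (0)·(-0.4) + (0)·(0.6)) / 4 = 6/4 = 1.5
  s[X_2,X_2] = ((-1.4)·(-1.4) + (-2.4)·(-2.4) + (3.6)·(3.6) + (-0.4)·(-0.4) + (0.6)·(0.6)) / 4 = 21.2/4 = 5.3
  Sample standard deviations s_i = √(s[i,i]):
  s(X_1) = √(0.5) = 0.7071
  s(X_2) = √(5.3) = 2.3022

Step 3 — r_{ij} = s_{ij} / (s_i · s_j):
  r[X_1,X_1] = 1 (diagonal).
  r[X_1,X_2] = 1.5 / (0.7071 · 2.3022) = 1.5 / 1.6279 = 0.9214
  r[X_2,X_2] = 1 (diagonal).

R is symmetric with unit diagonal. Assembling:

R = [[1, 0.9214],
 [0.9214, 1]]


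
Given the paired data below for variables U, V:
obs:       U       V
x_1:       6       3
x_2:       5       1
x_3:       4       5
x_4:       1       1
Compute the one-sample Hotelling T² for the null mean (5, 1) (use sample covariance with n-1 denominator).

Step 1 — sample mean vector:
  mean(U) = (6 + 5 + 4 + 1) / 4 = 16/4 = 4
  mean(V) = (3 + 1 + 5 + 1) / 4 = 10/4 = 2.5
  x̄ = (4, 2.5),  deviation x̄ - mu_0 = (4, 2.5) - (5, 1) = (-1, 1.5).

Step 2 — sample covariance matrix, S[i,j] = (1/(n-1)) · Σ_k (x_{k,i} - mean_i) · (x_{k,j} - mean_j), divisor n-1 = 3:
  S[U,U] = ((2)·(2) + (1)·(1) + (0)·(0) + (-3)·(-3)) / 3 = 14/3 = 4.6667
  S[U,V] = ((2)·(0.5) + (1)·(-1.5) + (0)·(2.5) + (-3)·(-1.5)) / 3 = 4/3 = 1.3333
  S[V,V] = ((0.5)·(0.5) + (-1.5)·(-1.5) + (2.5)·(2.5) + (-1.5)·(-1.5)) / 3 = 11/3 = 3.6667
  S = [[4.6667, 1.3333],
 [1.3333, 3.6667]].

Step 3 — invert S. det(S) = 4.6667·3.6667 - (1.3333)² = 15.3333.
  S^{-1} = (1/det) · [[d, -b], [-b, a]] = [[0.2391, -0.087],
 [-0.087, 0.3043]].

Step 4 — quadratic form (x̄ - mu_0)^T · S^{-1} · (x̄ - mu_0):
  S^{-1} · (x̄ - mu_0) = (-0.3696, 0.5435),
  (x̄ - mu_0)^T · [...] = (-1)·(-0.3696) + (1.5)·(0.5435) = 1.1848.

Step 5 — scale by n: T² = 4 · 1.1848 = 4.7391.

T² ≈ 4.7391


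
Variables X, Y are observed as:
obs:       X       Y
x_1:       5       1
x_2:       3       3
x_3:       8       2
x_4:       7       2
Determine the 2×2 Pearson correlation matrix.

Step 1 — column means:
  mean(X) = (5 + 3 + 8 + 7) / 4 = 23/4 = 5.75
  mean(Y) = (1 + 3 + 2 + 2) / 4 = 8/4 = 2

Step 2 — sample variances and covariances s[i,j] = (1/(n-1)) · Σ_k (x_{k,i} - mean_i) · (x_{k,j} - mean_j), with n-1 = 3:
  s[X,X] = ((-0.75)·(-0.75) + (-2.75)·(-2.75) + (2.25)·(2.25) + (1.25)·(1.25)) / 3 = 14.75/3 = 4.9167
  s[X,Y] = ((-0.75)·(-1) + (-2.75)·(1) + (2.25)·(0) + (1.25)·(0)) / 3 = -2/3 = -0.6667
  s[Y,Y] = ((-1)·(-1) + (1)·(1) + (0)·(0) + (0)·(0)) / 3 = 2/3 = 0.6667
  Sample standard deviations s_i = √(s[i,i]):
  s(X) = √(4.9167) = 2.2174
  s(Y) = √(0.6667) = 0.8165

Step 3 — r_{ij} = s_{ij} / (s_i · s_j):
  r[X,X] = 1 (diagonal).
  r[X,Y] = -0.6667 / (2.2174 · 0.8165) = -0.6667 / 1.8105 = -0.3682
  r[Y,Y] = 1 (diagonal).

R is symmetric with unit diagonal. Assembling:

R = [[1, -0.3682],
 [-0.3682, 1]]


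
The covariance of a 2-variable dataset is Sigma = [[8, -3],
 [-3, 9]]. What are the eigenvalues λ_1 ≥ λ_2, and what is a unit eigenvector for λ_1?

Step 1 — characteristic polynomial of 2×2 Sigma:
  det(Sigma - λI) = λ² - trace · λ + det = 0.
  trace = 8 + 9 = 17, det = 8·9 - (-3)² = 63.
Step 2 — discriminant:
  Δ = trace² - 4·det = 289 - 252 = 37.
Step 3 — eigenvalues:
  λ = (trace ± √Δ)/2 = (17 ± 6.0828)/2,
  λ_1 = 11.5414,  λ_2 = 5.4586.

Step 4 — unit eigenvector for λ_1: solve (Sigma - λ_1 I)v = 0. First row:
  (8 - 11.5414)·v_x + (-3)·v_y = 0, i.e. (-3.5414)·v_x + (-3)·v_y = 0,
  so v ∝ (b, λ_1 - a) = (-3, 3.5414); multiply by -1 so the first entry is positive: u = (3, -3.5414).
  ||u|| = √((3)² + (-3.5414)²) = √(21.5414) ≈ 4.6413,
  v_1 = u/||u|| ≈ (0.6464, -0.763) (||v_1|| = 1).

λ_1 = 11.5414,  λ_2 = 5.4586;  v_1 ≈ (0.6464, -0.763)


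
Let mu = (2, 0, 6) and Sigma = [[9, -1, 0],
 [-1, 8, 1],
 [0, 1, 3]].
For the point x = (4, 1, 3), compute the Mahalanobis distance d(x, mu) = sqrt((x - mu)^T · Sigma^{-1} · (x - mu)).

Step 1 — centre the observation: (x - mu) = (2, 1, -3).

Step 2 — invert Sigma (cofactor / det for 3×3, or solve directly):
  Sigma^{-1} = [[0.1127, 0.0147, -0.0049],
 [0.0147, 0.1324, -0.0441],
 [-0.0049, -0.0441, 0.348]].

Step 3 — form the quadratic (x - mu)^T · Sigma^{-1} · (x - mu):
  Sigma^{-1} · (x - mu) = (0.2549, 0.2941, -1.098).
  (x - mu)^T · [Sigma^{-1} · (x - mu)] = (2)·(0.2549) + (1)·(0.2941) + (-3)·(-1.098) = 4.098.

Step 4 — take square root: d = √(4.098) ≈ 2.0244.

d(x, mu) = √(4.098) ≈ 2.0244
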